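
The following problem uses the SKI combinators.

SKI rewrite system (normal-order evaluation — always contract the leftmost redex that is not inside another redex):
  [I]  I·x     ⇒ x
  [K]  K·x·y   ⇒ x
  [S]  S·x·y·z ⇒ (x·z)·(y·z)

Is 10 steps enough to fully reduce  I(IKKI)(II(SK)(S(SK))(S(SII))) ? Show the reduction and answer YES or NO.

  start: I(IKKI)(II(SK)(S(SK))(S(SII)))
  step 1: IKKI(II(SK)(S(SK))(S(SII)))
  step 2: KKI(II(SK)(S(SK))(S(SII)))
  step 3: K(II(SK)(S(SK))(S(SII)))
  step 4: K(I(SK)(S(SK))(S(SII)))
  step 5: K(SK(S(SK))(S(SII)))
  step 6: K(K(S(SII))(S(SK)(S(SII))))
  step 7: K(S(SII))

Answer: YES — reaches normal form K(S(SII)) in 7 ≤ 10 steps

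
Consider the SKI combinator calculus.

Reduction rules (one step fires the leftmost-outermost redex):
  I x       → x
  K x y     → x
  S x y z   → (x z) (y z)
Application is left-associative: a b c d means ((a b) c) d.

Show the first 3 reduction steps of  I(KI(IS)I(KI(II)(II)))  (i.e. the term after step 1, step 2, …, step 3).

  start: I(KI(IS)I(KI(II)(II)))
  →1  KI(IS)I(KI(II)(II))
  →2  II(KI(II)(II))
  →3  I(KI(II)(II))

Answer: after 3 steps: I(KI(II)(II))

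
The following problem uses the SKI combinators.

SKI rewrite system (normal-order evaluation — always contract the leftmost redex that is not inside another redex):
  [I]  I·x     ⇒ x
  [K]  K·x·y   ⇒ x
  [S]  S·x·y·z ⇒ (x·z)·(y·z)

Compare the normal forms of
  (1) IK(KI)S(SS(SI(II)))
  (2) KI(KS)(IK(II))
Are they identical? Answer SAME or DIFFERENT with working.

Answer: DIFFERENT — A ⇓ I, B ⇓ KI

Derivation:
Term A:
  start: IK(KI)S(SS(SI(II)))
  [1] K(KI)S(SS(SI(II)))
  [2] KI(SS(SI(II)))
  [3] I

Term B:
  start: KI(KS)(IK(II))
  [1] I(IK(II))
  [2] IK(II)
  [3] K(II)
  [4] KI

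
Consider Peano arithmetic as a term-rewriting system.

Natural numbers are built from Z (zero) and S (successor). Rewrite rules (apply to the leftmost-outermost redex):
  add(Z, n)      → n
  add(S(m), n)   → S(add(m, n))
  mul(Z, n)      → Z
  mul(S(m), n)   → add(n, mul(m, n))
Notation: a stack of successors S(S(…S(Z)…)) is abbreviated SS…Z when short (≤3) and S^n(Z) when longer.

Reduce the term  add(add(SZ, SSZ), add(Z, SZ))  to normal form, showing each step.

Answer: normal form = S^4(Z)  (in 7 steps)

Derivation:
  start: add(add(SZ, SSZ), add(Z, SZ))
  step 1: add(S(add(Z, SSZ)), add(Z, SZ))
  step 2: S(add(add(Z, SSZ), add(Z, SZ)))
  step 3: S(add(SSZ, add(Z, SZ)))
  step 4: S(S(add(SZ, add(Z, SZ))))
  step 5: S(S(S(add(Z, add(Z, SZ)))))
  step 6: S(S(S(add(Z, SZ))))
  step 7: S^4(Z)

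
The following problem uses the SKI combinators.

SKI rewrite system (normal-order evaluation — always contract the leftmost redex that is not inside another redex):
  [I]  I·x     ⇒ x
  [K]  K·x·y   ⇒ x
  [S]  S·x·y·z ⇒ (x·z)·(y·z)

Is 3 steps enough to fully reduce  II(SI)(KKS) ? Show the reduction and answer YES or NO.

  start: II(SI)(KKS)
  →1  I(SI)(KKS)
  →2  SI(KKS)
  →3  SIK

Answer: YES — reaches normal form SIK in 3 ≤ 3 steps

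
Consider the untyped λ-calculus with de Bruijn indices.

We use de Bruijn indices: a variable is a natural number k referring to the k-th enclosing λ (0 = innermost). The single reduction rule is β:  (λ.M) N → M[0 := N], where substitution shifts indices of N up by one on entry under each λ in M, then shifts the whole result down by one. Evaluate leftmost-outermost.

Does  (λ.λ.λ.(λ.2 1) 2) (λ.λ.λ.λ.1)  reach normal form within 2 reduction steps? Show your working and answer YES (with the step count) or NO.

Answer: YES — reaches normal form λ.λ.1 0 in 2 ≤ 2 steps

Derivation:
  start: (λ.λ.λ.(λ.2 1) 2) (λ.λ.λ.λ.1)
  step 1: λ.λ.(λ.2 1) (λ.λ.λ.λ.1)
  step 2: λ.λ.1 0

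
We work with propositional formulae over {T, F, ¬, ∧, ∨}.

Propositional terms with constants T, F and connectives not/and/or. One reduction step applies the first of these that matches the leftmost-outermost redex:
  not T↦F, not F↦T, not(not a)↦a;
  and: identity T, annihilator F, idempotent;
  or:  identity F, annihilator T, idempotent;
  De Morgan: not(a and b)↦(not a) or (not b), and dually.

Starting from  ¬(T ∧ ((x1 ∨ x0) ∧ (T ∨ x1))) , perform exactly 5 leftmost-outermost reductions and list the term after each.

Answer: after 5 steps: (¬x1 ∧ ¬x0) ∨ ¬(T ∨ x1)

Derivation:
  start: ¬(T ∧ ((x1 ∨ x0) ∧ (T ∨ x1)))
  [1] ¬T ∨ ¬((x1 ∨ x0) ∧ (T ∨ x1))
  [2] F ∨ ¬((x1 ∨ x0) ∧ (T ∨ x1))
  [3] ¬((x1 ∨ x0) ∧ (T ∨ x1))
  [4] ¬(x1 ∨ x0) ∨ ¬(T ∨ x1)
  [5] (¬x1 ∧ ¬x0) ∨ ¬(T ∨ x1)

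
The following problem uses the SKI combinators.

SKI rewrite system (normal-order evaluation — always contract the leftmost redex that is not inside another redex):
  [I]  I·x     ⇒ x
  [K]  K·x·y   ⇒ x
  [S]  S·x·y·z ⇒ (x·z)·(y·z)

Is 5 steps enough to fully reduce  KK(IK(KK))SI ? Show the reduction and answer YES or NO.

  start: KK(IK(KK))SI
  →1  KSI
  →2  S

Answer: YES — reaches normal form S in 2 ≤ 5 steps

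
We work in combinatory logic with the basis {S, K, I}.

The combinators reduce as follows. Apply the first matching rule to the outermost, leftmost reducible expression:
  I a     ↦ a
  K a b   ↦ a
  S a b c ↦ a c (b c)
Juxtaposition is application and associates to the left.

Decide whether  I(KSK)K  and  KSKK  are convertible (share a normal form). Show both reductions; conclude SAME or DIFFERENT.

Term A:
  start: I(KSK)K
  →1  KSKK
  →2  SK

Term B:
  start: KSKK
  →1  SK

Answer: SAME — A ⇓ SK, B ⇓ SK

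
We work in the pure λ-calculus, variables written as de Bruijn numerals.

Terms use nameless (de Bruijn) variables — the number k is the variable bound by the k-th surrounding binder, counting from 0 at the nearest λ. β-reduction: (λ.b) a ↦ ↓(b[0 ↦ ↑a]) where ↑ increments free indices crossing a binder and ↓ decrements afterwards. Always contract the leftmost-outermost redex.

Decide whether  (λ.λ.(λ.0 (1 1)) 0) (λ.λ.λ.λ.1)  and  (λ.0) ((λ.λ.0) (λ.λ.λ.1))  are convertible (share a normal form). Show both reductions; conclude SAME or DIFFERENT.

Term A:
  start: (λ.λ.(λ.0 (1 1)) 0) (λ.λ.λ.λ.1)
  [1] λ.(λ.0 (1 1)) 0
  [2] λ.0 (0 0)

Term B:
  start: (λ.0) ((λ.λ.0) (λ.λ.λ.1))
  [1] (λ.λ.0) (λ.λ.λ.1)
  [2] λ.0

Answer: DIFFERENT — A ⇓ λ.0 (0 0), B ⇓ λ.0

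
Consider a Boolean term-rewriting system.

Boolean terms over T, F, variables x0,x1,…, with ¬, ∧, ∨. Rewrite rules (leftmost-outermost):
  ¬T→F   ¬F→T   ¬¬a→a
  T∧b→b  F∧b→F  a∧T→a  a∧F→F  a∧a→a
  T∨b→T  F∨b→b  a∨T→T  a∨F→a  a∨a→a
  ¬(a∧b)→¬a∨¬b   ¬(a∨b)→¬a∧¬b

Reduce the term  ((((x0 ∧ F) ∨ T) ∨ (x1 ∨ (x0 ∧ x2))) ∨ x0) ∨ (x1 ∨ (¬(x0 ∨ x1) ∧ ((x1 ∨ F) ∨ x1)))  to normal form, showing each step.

Answer: normal form = T  (in 4 steps)

Derivation:
  start: ((((x0 ∧ F) ∨ T) ∨ (x1 ∨ (x0 ∧ x2))) ∨ x0) ∨ (x1 ∨ (¬(x0 ∨ x1) ∧ ((x1 ∨ F) ∨ x1)))
  step 1: ((T ∨ (x1 ∨ (x0 ∧ x2))) ∨ x0) ∨ (x1 ∨ (¬(x0 ∨ x1) ∧ ((x1 ∨ F) ∨ x1)))
  step 2: (T ∨ x0) ∨ (x1 ∨ (¬(x0 ∨ x1) ∧ ((x1 ∨ F) ∨ x1)))
  step 3: T ∨ (x1 ∨ (¬(x0 ∨ x1) ∧ ((x1 ∨ F) ∨ x1)))
  step 4: T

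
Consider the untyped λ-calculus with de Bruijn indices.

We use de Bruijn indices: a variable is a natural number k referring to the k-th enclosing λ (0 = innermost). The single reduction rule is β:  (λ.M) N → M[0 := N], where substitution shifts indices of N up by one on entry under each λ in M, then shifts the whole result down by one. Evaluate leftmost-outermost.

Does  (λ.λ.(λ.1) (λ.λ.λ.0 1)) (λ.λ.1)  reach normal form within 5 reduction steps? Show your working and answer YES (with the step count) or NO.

  start: (λ.λ.(λ.1) (λ.λ.λ.0 1)) (λ.λ.1)
  step 1: λ.(λ.1) (λ.λ.λ.0 1)
  step 2: λ.0

Answer: YES — reaches normal form λ.0 in 2 ≤ 5 steps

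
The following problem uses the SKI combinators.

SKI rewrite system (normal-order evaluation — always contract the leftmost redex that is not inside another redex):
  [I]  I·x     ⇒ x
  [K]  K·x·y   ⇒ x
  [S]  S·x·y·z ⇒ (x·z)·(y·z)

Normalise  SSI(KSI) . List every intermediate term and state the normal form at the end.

Answer: normal form = SSS  (in 4 steps)

Derivation:
  start: SSI(KSI)
  →1  S(KSI)(I(KSI))
  →2  SS(I(KSI))
  →3  SS(KSI)
  →4  SSS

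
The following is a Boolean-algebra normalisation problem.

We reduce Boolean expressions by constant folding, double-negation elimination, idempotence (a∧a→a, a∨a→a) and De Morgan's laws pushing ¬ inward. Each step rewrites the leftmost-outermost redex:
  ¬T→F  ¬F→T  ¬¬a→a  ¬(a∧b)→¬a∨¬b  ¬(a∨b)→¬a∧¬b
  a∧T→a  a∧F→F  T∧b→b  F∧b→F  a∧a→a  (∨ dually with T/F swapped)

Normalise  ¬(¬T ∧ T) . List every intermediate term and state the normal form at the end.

  start: ¬(¬T ∧ T)
  →1  ¬¬T ∨ ¬T
  →2  T ∨ ¬T
  →3  T

Answer: normal form = T  (in 3 steps)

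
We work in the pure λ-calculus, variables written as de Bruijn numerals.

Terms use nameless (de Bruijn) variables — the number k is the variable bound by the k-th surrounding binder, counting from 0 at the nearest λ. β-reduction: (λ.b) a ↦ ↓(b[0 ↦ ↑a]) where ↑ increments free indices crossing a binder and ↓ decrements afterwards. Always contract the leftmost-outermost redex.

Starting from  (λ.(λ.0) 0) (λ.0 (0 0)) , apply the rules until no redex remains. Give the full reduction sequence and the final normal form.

Answer: normal form = λ.0 (0 0)  (in 2 steps)

Reduction:
  start: (λ.(λ.0) 0) (λ.0 (0 0))
  step 1: (λ.0) (λ.0 (0 0))
  step 2: λ.0 (0 0)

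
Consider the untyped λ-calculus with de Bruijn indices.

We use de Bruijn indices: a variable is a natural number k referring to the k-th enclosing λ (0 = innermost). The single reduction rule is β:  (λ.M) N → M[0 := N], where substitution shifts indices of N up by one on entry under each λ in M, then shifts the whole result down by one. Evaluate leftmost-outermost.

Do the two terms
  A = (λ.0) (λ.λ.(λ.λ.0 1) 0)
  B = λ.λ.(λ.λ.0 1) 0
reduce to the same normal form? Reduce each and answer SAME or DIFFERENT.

Term A:
  start: (λ.0) (λ.λ.(λ.λ.0 1) 0)
  →1  λ.λ.(λ.λ.0 1) 0
  →2  λ.λ.λ.0 1

Term B:
  start: λ.λ.(λ.λ.0 1) 0
  →1  λ.λ.λ.0 1

Answer: SAME — A ⇓ λ.λ.λ.0 1, B ⇓ λ.λ.λ.0 1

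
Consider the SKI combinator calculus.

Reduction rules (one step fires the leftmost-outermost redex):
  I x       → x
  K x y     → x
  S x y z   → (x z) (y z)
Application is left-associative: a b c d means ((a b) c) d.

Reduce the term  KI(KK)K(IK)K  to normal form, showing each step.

  start: KI(KK)K(IK)K
  step 1: IK(IK)K
  step 2: K(IK)K
  step 3: IK
  step 4: K

Answer: normal form = K  (in 4 steps)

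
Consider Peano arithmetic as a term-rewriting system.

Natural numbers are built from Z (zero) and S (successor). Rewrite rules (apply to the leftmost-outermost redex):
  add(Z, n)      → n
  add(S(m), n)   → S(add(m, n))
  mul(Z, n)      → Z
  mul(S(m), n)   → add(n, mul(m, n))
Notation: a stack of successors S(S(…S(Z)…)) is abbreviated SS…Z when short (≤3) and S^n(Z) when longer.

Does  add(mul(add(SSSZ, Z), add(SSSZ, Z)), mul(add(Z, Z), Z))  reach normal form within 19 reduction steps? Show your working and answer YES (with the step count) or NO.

Answer: NO — after 19 steps the term is S(S(S(S(add(add(S(add(SZ, Z)), mul(add(SZ, Z), add(SSSZ, Z))), mul(add(Z, Z), Z)))))), not yet normal

Working:
  start: add(mul(add(SSSZ, Z), add(SSSZ, Z)), mul(add(Z, Z), Z))
  →1  add(mul(S(add(SSZ, Z)), add(SSSZ, Z)), mul(add(Z, Z), Z))
  →2  add(add(add(SSSZ, Z), mul(add(SSZ, Z), add(SSSZ, Z))), mul(add(Z, Z), Z))
  →3  add(add(S(add(SSZ, Z)), mul(add(SSZ, Z), add(SSSZ, Z))), mul(add(Z, Z), Z))
  →4  add(S(add(add(SSZ, Z), mul(add(SSZ, Z), add(SSSZ, Z)))), mul(add(Z, Z), Z))
  →5  S(add(add(add(SSZ, Z), mul(add(SSZ, Z), add(SSSZ, Z))), mul(add(Z, Z), Z)))
  →6  S(add(add(S(add(SZ, Z)), mul(add(SSZ, Z), add(SSSZ, Z))), mul(add(Z, Z), Z)))
  →7  S(add(S(add(add(SZ, Z), mul(add(SSZ, Z), add(SSSZ, Z)))), mul(add(Z, Z), Z)))
  →8  S(S(add(add(add(SZ, Z), mul(add(SSZ, Z), add(SSSZ, Z))), mul(add(Z, Z), Z))))
  →9  S(S(add(add(S(add(Z, Z)), mul(add(SSZ, Z), add(SSSZ, Z))), mul(add(Z, Z), Z))))
  →10  S(S(add(S(add(add(Z, Z), mul(add(SSZ, Z), add(SSSZ, Z)))), mul(add(Z, Z), Z))))
  →11  S(S(S(add(add(add(Z, Z), mul(add(SSZ, Z), add(SSSZ, Z))), mul(add(Z, Z), Z)))))
  →12  S(S(S(add(add(Z, mul(add(SSZ, Z), add(SSSZ, Z))), mul(add(Z, Z), Z)))))
  →13  S(S(S(add(mul(add(SSZ, Z), add(SSSZ, Z)), mul(add(Z, Z), Z)))))
  →14  S(S(S(add(mul(S(add(SZ, Z)), add(SSSZ, Z)), mul(add(Z, Z), Z)))))
  →15  S(S(S(add(add(add(SSSZ, Z), mul(add(SZ, Z), add(SSSZ, Z))), mul(add(Z, Z), Z)))))
  →16  S(S(S(add(add(S(add(SSZ, Z)), mul(add(SZ, Z), add(SSSZ, Z))), mul(add(Z, Z), Z)))))
  →17  S(S(S(add(S(add(add(SSZ, Z), mul(add(SZ, Z), add(SSSZ, Z)))), mul(add(Z, Z), Z)))))
  →18  S(S(S(S(add(add(add(SSZ, Z), mul(add(SZ, Z), add(SSSZ, Z))), mul(add(Z, Z), Z))))))
  →19  S(S(S(S(add(add(S(add(SZ, Z)), mul(add(SZ, Z), add(SSSZ, Z))), mul(add(Z, Z), Z))))))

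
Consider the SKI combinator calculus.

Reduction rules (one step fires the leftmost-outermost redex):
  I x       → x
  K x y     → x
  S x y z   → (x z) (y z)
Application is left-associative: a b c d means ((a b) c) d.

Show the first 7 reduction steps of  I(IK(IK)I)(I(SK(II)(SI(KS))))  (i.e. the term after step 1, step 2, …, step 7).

  start: I(IK(IK)I)(I(SK(II)(SI(KS))))
  →1  IK(IK)I(I(SK(II)(SI(KS))))
  →2  K(IK)I(I(SK(II)(SI(KS))))
  →3  IK(I(SK(II)(SI(KS))))
  →4  K(I(SK(II)(SI(KS))))
  →5  K(SK(II)(SI(KS)))
  →6  K(K(SI(KS))(II(SI(KS))))
  →7  K(SI(KS))

Answer: after 7 steps: K(SI(KS))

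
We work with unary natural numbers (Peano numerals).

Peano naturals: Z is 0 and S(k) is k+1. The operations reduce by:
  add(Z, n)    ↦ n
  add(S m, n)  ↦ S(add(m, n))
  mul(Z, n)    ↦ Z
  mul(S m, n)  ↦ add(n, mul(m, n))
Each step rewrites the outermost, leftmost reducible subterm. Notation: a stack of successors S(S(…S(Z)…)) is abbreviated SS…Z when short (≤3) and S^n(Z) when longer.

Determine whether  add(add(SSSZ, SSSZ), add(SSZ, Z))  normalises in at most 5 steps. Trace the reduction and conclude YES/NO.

  start: add(add(SSSZ, SSSZ), add(SSZ, Z))
  →1  add(S(add(SSZ, SSSZ)), add(SSZ, Z))
  →2  S(add(add(SSZ, SSSZ), add(SSZ, Z)))
  →3  S(add(S(add(SZ, SSSZ)), add(SSZ, Z)))
  →4  S(S(add(add(SZ, SSSZ), add(SSZ, Z))))
  →5  S(S(add(S(add(Z, SSSZ)), add(SSZ, Z))))

Answer: NO — after 5 steps the term is S(S(add(S(add(Z, SSSZ)), add(SSZ, Z)))), not yet normal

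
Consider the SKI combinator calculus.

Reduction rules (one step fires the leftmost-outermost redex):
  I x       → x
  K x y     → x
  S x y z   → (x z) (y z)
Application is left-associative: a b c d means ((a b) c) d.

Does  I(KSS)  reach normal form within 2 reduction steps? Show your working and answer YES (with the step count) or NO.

  start: I(KSS)
  →1  KSS
  →2  S

Answer: YES — reaches normal form S in 2 ≤ 2 steps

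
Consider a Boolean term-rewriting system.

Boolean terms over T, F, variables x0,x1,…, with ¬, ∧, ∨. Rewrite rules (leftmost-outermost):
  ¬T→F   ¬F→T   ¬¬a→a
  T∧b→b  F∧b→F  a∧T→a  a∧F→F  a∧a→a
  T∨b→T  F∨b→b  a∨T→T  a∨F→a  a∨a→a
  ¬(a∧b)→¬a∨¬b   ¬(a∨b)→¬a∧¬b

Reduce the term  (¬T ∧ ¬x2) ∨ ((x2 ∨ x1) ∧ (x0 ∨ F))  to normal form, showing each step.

  start: (¬T ∧ ¬x2) ∨ ((x2 ∨ x1) ∧ (x0 ∨ F))
  step 1: (F ∧ ¬x2) ∨ ((x2 ∨ x1) ∧ (x0 ∨ F))
  step 2: F ∨ ((x2 ∨ x1) ∧ (x0 ∨ F))
  step 3: (x2 ∨ x1) ∧ (x0 ∨ F)
  step 4: (x2 ∨ x1) ∧ x0

Answer: normal form = (x2 ∨ x1) ∧ x0  (in 4 steps)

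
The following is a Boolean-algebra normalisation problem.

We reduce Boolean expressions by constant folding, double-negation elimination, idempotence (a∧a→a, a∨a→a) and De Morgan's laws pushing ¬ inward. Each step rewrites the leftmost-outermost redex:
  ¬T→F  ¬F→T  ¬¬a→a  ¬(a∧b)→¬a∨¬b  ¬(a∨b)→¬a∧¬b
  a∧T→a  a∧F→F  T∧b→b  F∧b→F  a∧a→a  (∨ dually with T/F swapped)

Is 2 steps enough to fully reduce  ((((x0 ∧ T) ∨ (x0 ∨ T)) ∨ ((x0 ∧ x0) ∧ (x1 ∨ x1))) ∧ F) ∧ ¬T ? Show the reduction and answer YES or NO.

Answer: YES — reaches normal form F in 2 ≤ 2 steps

Derivation:
  start: ((((x0 ∧ T) ∨ (x0 ∨ T)) ∨ ((x0 ∧ x0) ∧ (x1 ∨ x1))) ∧ F) ∧ ¬T
  step 1: F ∧ ¬T
  step 2: F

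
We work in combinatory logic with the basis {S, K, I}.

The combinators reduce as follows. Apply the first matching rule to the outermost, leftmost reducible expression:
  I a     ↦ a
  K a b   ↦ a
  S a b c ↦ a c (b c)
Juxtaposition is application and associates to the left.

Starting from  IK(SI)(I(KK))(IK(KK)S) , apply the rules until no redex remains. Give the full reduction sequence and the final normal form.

Answer: normal form = SI(KK)  (in 4 steps)

Working:
  start: IK(SI)(I(KK))(IK(KK)S)
  step 1: K(SI)(I(KK))(IK(KK)S)
  step 2: SI(IK(KK)S)
  step 3: SI(K(KK)S)
  step 4: SI(KK)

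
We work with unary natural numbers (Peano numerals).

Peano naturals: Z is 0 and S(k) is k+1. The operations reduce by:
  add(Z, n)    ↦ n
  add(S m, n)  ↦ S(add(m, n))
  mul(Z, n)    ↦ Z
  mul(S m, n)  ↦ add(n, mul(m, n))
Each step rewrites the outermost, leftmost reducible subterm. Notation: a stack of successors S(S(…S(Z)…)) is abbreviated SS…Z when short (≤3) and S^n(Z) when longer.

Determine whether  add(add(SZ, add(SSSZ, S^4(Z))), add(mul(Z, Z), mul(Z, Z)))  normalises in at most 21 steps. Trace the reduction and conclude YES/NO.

Answer: YES — reaches normal form S^8(Z) in 18 ≤ 21 steps

Derivation:
  start: add(add(SZ, add(SSSZ, S^4(Z))), add(mul(Z, Z), mul(Z, Z)))
  [1] add(S(add(Z, add(SSSZ, S^4(Z)))), add(mul(Z, Z), mul(Z, Z)))
  [2] S(add(add(Z, add(SSSZ, S^4(Z))), add(mul(Z, Z), mul(Z, Z))))
  [3] S(add(add(SSSZ, S^4(Z)), add(mul(Z, Z), mul(Z, Z))))
  [4] S(add(S(add(SSZ, S^4(Z))), add(mul(Z, Z), mul(Z, Z))))
  [5] S(S(add(add(SSZ, S^4(Z)), add(mul(Z, Z), mul(Z, Z)))))
  [6] S(S(add(S(add(SZ, S^4(Z))), add(mul(Z, Z), mul(Z, Z)))))
  [7] S(S(S(add(add(SZ, S^4(Z)), add(mul(Z, Z), mul(Z, Z))))))
  [8] S(S(S(add(S(add(Z, S^4(Z))), add(mul(Z, Z), mul(Z, Z))))))
  [9] S(S(S(S(add(add(Z, S^4(Z)), add(mul(Z, Z), mul(Z, Z)))))))
  [10] S(S(S(S(add(S^4(Z), add(mul(Z, Z), mul(Z, Z)))))))
  [11] S(S(S(S(S(add(SSSZ, add(mul(Z, Z), mul(Z, Z))))))))
  [12] S(S(S(S(S(S(add(SSZ, add(mul(Z, Z), mul(Z, Z)))))))))
  [13] S(S(S(S(S(S(S(add(SZ, add(mul(Z, Z), mul(Z, Z))))))))))
  [14] S(S(S(S(S(S(S(S(add(Z, add(mul(Z, Z), mul(Z, Z)))))))))))
  [15] S(S(S(S(S(S(S(S(add(mul(Z, Z), mul(Z, Z))))))))))
  [16] S(S(S(S(S(S(S(S(add(Z, mul(Z, Z))))))))))
  [17] S(S(S(S(S(S(S(S(mul(Z, Z)))))))))
  [18] S^8(Z)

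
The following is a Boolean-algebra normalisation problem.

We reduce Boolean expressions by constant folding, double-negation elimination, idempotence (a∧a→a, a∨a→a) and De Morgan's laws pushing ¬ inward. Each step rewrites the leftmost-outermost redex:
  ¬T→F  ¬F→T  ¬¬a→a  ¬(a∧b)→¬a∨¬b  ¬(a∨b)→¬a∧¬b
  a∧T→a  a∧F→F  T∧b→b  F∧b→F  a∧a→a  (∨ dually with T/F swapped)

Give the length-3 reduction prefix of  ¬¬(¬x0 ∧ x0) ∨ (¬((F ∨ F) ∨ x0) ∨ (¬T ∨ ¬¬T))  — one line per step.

Answer: after 3 steps: (¬x0 ∧ x0) ∨ (((¬F ∧ ¬F) ∧ ¬x0) ∨ (¬T ∨ ¬¬T))

Derivation:
  start: ¬¬(¬x0 ∧ x0) ∨ (¬((F ∨ F) ∨ x0) ∨ (¬T ∨ ¬¬T))
  step 1: (¬x0 ∧ x0) ∨ (¬((F ∨ F) ∨ x0) ∨ (¬T ∨ ¬¬T))
  step 2: (¬x0 ∧ x0) ∨ ((¬(F ∨ F) ∧ ¬x0) ∨ (¬T ∨ ¬¬T))
  step 3: (¬x0 ∧ x0) ∨ (((¬F ∧ ¬F) ∧ ¬x0) ∨ (¬T ∨ ¬¬T))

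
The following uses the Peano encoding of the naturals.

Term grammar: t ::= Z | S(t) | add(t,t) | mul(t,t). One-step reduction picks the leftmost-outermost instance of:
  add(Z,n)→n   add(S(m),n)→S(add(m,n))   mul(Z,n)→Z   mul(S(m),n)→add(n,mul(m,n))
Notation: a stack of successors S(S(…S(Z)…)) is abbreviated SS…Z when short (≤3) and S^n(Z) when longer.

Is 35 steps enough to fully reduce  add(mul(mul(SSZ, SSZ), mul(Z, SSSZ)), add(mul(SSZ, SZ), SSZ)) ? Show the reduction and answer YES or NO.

Answer: YES — reaches normal form S^4(Z) in 33 ≤ 35 steps

Derivation:
  start: add(mul(mul(SSZ, SSZ), mul(Z, SSSZ)), add(mul(SSZ, SZ), SSZ))
  [1] add(mul(add(SSZ, mul(SZ, SSZ)), mul(Z, SSSZ)), add(mul(SSZ, SZ), SSZ))
  [2] add(mul(S(add(SZ, mul(SZ, SSZ))), mul(Z, SSSZ)), add(mul(SSZ, SZ), SSZ))
  [3] add(add(mul(Z, SSSZ), mul(add(SZ, mul(SZ, SSZ)), mul(Z, SSSZ))), add(mul(SSZ, SZ), SSZ))
  [4] add(add(Z, mul(add(SZ, mul(SZ, SSZ)), mul(Z, SSSZ))), add(mul(SSZ, SZ), SSZ))
  [5] add(mul(add(SZ, mul(SZ, SSZ)), mul(Z, SSSZ)), add(mul(SSZ, SZ), SSZ))
  [6] add(mul(S(add(Z, mul(SZ, SSZ))), mul(Z, SSSZ)), add(mul(SSZ, SZ), SSZ))
  [7] add(add(mul(Z, SSSZ), mul(add(Z, mul(SZ, SSZ)), mul(Z, SSSZ))), add(mul(SSZ, SZ), SSZ))
  [8] add(add(Z, mul(add(Z, mul(SZ, SSZ)), mul(Z, SSSZ))), add(mul(SSZ, SZ), SSZ))
  [9] add(mul(add(Z, mul(SZ, SSZ)), mul(Z, SSSZ)), add(mul(SSZ, SZ), SSZ))
  [10] add(mul(mul(SZ, SSZ), mul(Z, SSSZ)), add(mul(SSZ, SZ), SSZ))
  [11] add(mul(add(SSZ, mul(Z, SSZ)), mul(Z, SSSZ)), add(mul(SSZ, SZ), SSZ))
  [12] add(mul(S(add(SZ, mul(Z, SSZ))), mul(Z, SSSZ)), add(mul(SSZ, SZ), SSZ))
  [13] add(add(mul(Z, SSSZ), mul(add(SZ, mul(Z, SSZ)), mul(Z, SSSZ))), add(mul(SSZ, SZ), SSZ))
  [14] add(add(Z, mul(add(SZ, mul(Z, SSZ)), mul(Z, SSSZ))), add(mul(SSZ, SZ), SSZ))
  [15] add(mul(add(SZ, mul(Z, SSZ)), mul(Z, SSSZ)), add(mul(SSZ, SZ), SSZ))
  [16] add(mul(S(add(Z, mul(Z, SSZ))), mul(Z, SSSZ)), add(mul(SSZ, SZ), SSZ))
  [17] add(add(mul(Z, SSSZ), mul(add(Z, mul(Z, SSZ)), mul(Z, SSSZ))), add(mul(SSZ, SZ), SSZ))
  [18] add(add(Z, mul(add(Z, mul(Z, SSZ)), mul(Z, SSSZ))), add(mul(SSZ, SZ), SSZ))
  [19] add(mul(add(Z, mul(Z, SSZ)), mul(Z, SSSZ)), add(mul(SSZ, SZ), SSZ))
  [20] add(mul(mul(Z, SSZ), mul(Z, SSSZ)), add(mul(SSZ, SZ), SSZ))
  [21] add(mul(Z, mul(Z, SSSZ)), add(mul(SSZ, SZ), SSZ))
  [22] add(Z, add(mul(SSZ, SZ), SSZ))
  [23] add(mul(SSZ, SZ), SSZ)
  [24] add(add(SZ, mul(SZ, SZ)), SSZ)
  [25] add(S(add(Z, mul(SZ, SZ))), SSZ)
  [26] S(add(add(Z, mul(SZ, SZ)), SSZ))
  [27] S(add(mul(SZ, SZ), SSZ))
  [28] S(add(add(SZ, mul(Z, SZ)), SSZ))
  [29] S(add(S(add(Z, mul(Z, SZ))), SSZ))
  [30] S(S(add(add(Z, mul(Z, SZ)), SSZ)))
  [31] S(S(add(mul(Z, SZ), SSZ)))
  [32] S(S(add(Z, SSZ)))
  [33] S^4(Z)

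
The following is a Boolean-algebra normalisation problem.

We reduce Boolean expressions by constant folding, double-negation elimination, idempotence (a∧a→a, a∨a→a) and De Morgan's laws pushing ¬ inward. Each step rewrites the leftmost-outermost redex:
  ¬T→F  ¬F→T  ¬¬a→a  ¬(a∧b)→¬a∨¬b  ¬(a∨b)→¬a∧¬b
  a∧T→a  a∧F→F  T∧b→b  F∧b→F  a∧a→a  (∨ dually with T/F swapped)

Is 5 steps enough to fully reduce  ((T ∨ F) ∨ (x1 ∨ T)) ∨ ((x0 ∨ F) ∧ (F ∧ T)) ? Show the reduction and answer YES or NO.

Answer: YES — reaches normal form T in 3 ≤ 5 steps

Derivation:
  start: ((T ∨ F) ∨ (x1 ∨ T)) ∨ ((x0 ∨ F) ∧ (F ∧ T))
  step 1: (T ∨ (x1 ∨ T)) ∨ ((x0 ∨ F) ∧ (F ∧ T))
  step 2: T ∨ ((x0 ∨ F) ∧ (F ∧ T))
  step 3: T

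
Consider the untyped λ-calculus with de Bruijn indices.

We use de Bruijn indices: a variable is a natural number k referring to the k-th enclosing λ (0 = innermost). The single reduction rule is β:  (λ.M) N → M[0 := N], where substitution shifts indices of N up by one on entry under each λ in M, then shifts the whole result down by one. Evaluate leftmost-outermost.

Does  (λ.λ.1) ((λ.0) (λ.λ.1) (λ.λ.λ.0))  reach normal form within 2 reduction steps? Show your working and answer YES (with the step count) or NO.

  start: (λ.λ.1) ((λ.0) (λ.λ.1) (λ.λ.λ.0))
  [1] λ.(λ.0) (λ.λ.1) (λ.λ.λ.0)
  [2] λ.(λ.λ.1) (λ.λ.λ.0)

Answer: NO — after 2 steps the term is λ.(λ.λ.1) (λ.λ.λ.0), not yet normal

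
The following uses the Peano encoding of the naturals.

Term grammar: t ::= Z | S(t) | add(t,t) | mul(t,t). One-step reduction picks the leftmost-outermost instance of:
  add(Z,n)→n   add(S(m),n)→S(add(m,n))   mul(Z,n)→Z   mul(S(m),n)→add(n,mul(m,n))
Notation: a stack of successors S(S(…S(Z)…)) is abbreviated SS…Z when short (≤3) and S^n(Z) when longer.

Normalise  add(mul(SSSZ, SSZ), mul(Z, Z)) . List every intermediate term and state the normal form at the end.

Answer: normal form = S^6(Z)  (in 21 steps)

Working:
  start: add(mul(SSSZ, SSZ), mul(Z, Z))
  step 1: add(add(SSZ, mul(SSZ, SSZ)), mul(Z, Z))
  step 2: add(S(add(SZ, mul(SSZ, SSZ))), mul(Z, Z))
  step 3: S(add(add(SZ, mul(SSZ, SSZ)), mul(Z, Z)))
  step 4: S(add(S(add(Z, mul(SSZ, SSZ))), mul(Z, Z)))
  step 5: S(S(add(add(Z, mul(SSZ, SSZ)), mul(Z, Z))))
  step 6: S(S(add(mul(SSZ, SSZ), mul(Z, Z))))
  step 7: S(S(add(add(SSZ, mul(SZ, SSZ)), mul(Z, Z))))
  step 8: S(S(add(S(add(SZ, mul(SZ, SSZ))), mul(Z, Z))))
  step 9: S(S(S(add(add(SZ, mul(SZ, SSZ)), mul(Z, Z)))))
  step 10: S(S(S(add(S(add(Z, mul(SZ, SSZ))), mul(Z, Z)))))
  step 11: S(S(S(S(add(add(Z, mul(SZ, SSZ)), mul(Z, Z))))))
  step 12: S(S(S(S(add(mul(SZ, SSZ), mul(Z, Z))))))
  step 13: S(S(S(S(add(add(SSZ, mul(Z, SSZ)), mul(Z, Z))))))
  step 14: S(S(S(S(add(S(add(SZ, mul(Z, SSZ))), mul(Z, Z))))))
  step 15: S(S(S(S(S(add(add(SZ, mul(Z, SSZ)), mul(Z, Z)))))))
  step 16: S(S(S(S(S(add(S(add(Z, mul(Z, SSZ))), mul(Z, Z)))))))
  step 17: S(S(S(S(S(S(add(add(Z, mul(Z, SSZ)), mul(Z, Z))))))))
  step 18: S(S(S(S(S(S(add(mul(Z, SSZ), mul(Z, Z))))))))
  step 19: S(S(S(S(S(S(add(Z, mul(Z, Z))))))))
  step 20: S(S(S(S(S(S(mul(Z, Z)))))))
  step 21: S^6(Z)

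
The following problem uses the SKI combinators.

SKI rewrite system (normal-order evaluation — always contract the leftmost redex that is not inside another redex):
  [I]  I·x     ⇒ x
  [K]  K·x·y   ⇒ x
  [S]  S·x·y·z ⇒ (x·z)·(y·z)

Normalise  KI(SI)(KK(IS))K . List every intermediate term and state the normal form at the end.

  start: KI(SI)(KK(IS))K
  [1] I(KK(IS))K
  [2] KK(IS)K
  [3] KK

Answer: normal form = KK  (in 3 steps)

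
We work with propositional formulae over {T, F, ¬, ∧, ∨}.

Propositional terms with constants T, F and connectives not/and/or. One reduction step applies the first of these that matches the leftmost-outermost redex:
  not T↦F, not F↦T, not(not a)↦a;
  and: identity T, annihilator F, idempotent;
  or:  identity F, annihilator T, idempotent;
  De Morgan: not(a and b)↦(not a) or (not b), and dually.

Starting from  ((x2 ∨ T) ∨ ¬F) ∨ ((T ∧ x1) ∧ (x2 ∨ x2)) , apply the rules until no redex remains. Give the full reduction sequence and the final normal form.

  start: ((x2 ∨ T) ∨ ¬F) ∨ ((T ∧ x1) ∧ (x2 ∨ x2))
  [1] (T ∨ ¬F) ∨ ((T ∧ x1) ∧ (x2 ∨ x2))
  [2] T ∨ ((T ∧ x1) ∧ (x2 ∨ x2))
  [3] T

Answer: normal form = T  (in 3 steps)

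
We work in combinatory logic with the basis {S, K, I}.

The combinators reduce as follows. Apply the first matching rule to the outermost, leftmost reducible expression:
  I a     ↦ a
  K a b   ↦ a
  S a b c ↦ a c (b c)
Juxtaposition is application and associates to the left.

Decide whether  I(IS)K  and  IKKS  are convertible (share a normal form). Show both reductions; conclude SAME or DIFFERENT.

Answer: DIFFERENT — A ⇓ SK, B ⇓ K

Derivation:
Term A:
  start: I(IS)K
  →1  ISK
  →2  SK

Term B:
  start: IKKS
  →1  KKS
  →2  K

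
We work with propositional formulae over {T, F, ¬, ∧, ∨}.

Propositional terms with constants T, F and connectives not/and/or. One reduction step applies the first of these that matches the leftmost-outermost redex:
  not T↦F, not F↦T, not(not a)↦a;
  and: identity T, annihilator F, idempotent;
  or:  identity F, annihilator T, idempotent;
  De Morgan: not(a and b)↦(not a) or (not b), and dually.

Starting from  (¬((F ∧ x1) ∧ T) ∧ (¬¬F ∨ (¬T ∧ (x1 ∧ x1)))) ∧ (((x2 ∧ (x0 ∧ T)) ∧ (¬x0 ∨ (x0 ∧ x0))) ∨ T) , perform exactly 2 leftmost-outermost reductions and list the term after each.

  start: (¬((F ∧ x1) ∧ T) ∧ (¬¬F ∨ (¬T ∧ (x1 ∧ x1)))) ∧ (((x2 ∧ (x0 ∧ T)) ∧ (¬x0 ∨ (x0 ∧ x0))) ∨ T)
  [1] ((¬(F ∧ x1) ∨ ¬T) ∧ (¬¬F ∨ (¬T ∧ (x1 ∧ x1)))) ∧ (((x2 ∧ (x0 ∧ T)) ∧ (¬x0 ∨ (x0 ∧ x0))) ∨ T)
  [2] (((¬F ∨ ¬x1) ∨ ¬T) ∧ (¬¬F ∨ (¬T ∧ (x1 ∧ x1)))) ∧ (((x2 ∧ (x0 ∧ T)) ∧ (¬x0 ∨ (x0 ∧ x0))) ∨ T)

Answer: after 2 steps: (((¬F ∨ ¬x1) ∨ ¬T) ∧ (¬¬F ∨ (¬T ∧ (x1 ∧ x1)))) ∧ (((x2 ∧ (x0 ∧ T)) ∧ (¬x0 ∨ (x0 ∧ x0))) ∨ T)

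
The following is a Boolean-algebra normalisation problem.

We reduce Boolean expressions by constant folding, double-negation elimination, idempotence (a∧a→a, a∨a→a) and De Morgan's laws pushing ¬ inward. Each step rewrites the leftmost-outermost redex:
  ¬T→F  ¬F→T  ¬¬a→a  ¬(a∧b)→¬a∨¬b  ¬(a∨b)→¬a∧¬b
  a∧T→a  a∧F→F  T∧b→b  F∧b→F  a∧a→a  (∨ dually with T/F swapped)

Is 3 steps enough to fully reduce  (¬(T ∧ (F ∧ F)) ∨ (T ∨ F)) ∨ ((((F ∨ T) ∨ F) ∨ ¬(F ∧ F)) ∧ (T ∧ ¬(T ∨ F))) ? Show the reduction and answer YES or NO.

  start: (¬(T ∧ (F ∧ F)) ∨ (T ∨ F)) ∨ ((((F ∨ T) ∨ F) ∨ ¬(F ∧ F)) ∧ (T ∧ ¬(T ∨ F)))
  step 1: ((¬T ∨ ¬(F ∧ F)) ∨ (T ∨ F)) ∨ ((((F ∨ T) ∨ F) ∨ ¬(F ∧ F)) ∧ (T ∧ ¬(T ∨ F)))
  step 2: ((F ∨ ¬(F ∧ F)) ∨ (T ∨ F)) ∨ ((((F ∨ T) ∨ F) ∨ ¬(F ∧ F)) ∧ (T ∧ ¬(T ∨ F)))
  step 3: (¬(F ∧ F) ∨ (T ∨ F)) ∨ ((((F ∨ T) ∨ F) ∨ ¬(F ∧ F)) ∧ (T ∧ ¬(T ∨ F)))

Answer: NO — after 3 steps the term is (¬(F ∧ F) ∨ (T ∨ F)) ∨ ((((F ∨ T) ∨ F) ∨ ¬(F ∧ F)) ∧ (T ∧ ¬(T ∨ F))), not yet normal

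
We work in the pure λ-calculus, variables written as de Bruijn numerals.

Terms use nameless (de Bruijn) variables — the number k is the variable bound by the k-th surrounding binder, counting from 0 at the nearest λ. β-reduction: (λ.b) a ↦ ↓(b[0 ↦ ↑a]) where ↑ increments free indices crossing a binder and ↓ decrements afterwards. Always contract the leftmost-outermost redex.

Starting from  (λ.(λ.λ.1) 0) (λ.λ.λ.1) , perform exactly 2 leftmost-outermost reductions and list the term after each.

Answer: after 2 steps: λ.λ.λ.λ.1

Derivation:
  start: (λ.(λ.λ.1) 0) (λ.λ.λ.1)
  [1] (λ.λ.1) (λ.λ.λ.1)
  [2] λ.λ.λ.λ.1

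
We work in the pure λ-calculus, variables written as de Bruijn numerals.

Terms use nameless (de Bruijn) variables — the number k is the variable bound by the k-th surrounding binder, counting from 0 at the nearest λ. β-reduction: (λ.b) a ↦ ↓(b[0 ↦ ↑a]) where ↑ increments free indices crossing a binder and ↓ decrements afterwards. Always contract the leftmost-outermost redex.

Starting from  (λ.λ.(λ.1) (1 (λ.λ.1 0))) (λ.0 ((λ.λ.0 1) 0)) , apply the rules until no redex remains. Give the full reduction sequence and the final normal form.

  start: (λ.λ.(λ.1) (1 (λ.λ.1 0))) (λ.0 ((λ.λ.0 1) 0))
  [1] λ.(λ.1) ((λ.0 ((λ.λ.0 1) 0)) (λ.λ.1 0))
  [2] λ.0

Answer: normal form = λ.0  (in 2 steps)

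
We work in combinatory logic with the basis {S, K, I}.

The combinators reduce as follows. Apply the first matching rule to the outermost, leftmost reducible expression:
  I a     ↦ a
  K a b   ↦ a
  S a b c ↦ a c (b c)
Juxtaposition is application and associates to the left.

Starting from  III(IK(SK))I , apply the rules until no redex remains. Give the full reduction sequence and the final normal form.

  start: III(IK(SK))I
  step 1: II(IK(SK))I
  step 2: I(IK(SK))I
  step 3: IK(SK)I
  step 4: K(SK)I
  step 5: SK

Answer: normal form = SK  (in 5 steps)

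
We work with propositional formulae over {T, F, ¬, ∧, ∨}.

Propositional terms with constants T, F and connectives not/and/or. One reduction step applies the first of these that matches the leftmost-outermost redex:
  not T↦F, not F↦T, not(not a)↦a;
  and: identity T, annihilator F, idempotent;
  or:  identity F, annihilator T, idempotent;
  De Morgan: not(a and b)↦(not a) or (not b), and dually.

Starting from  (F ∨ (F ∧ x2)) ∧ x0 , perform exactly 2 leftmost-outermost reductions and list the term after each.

Answer: after 2 steps: F ∧ x0

Working:
  start: (F ∨ (F ∧ x2)) ∧ x0
  [1] (F ∧ x2) ∧ x0
  [2] F ∧ x0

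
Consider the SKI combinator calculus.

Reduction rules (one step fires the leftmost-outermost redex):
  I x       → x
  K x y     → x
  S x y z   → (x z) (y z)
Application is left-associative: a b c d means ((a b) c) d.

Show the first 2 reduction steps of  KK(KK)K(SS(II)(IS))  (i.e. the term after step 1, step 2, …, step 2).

  start: KK(KK)K(SS(II)(IS))
  [1] KK(SS(II)(IS))
  [2] K

Answer: after 2 steps: K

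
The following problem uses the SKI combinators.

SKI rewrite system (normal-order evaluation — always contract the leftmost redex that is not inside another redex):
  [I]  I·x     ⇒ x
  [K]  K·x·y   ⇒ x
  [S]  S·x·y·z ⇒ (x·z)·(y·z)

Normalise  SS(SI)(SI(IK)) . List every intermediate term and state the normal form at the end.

Answer: normal form = S(SIK)(SI(SIK))  (in 3 steps)

Working:
  start: SS(SI)(SI(IK))
  →1  S(SI(IK))(SI(SI(IK)))
  →2  S(SIK)(SI(SI(IK)))
  →3  S(SIK)(SI(SIK))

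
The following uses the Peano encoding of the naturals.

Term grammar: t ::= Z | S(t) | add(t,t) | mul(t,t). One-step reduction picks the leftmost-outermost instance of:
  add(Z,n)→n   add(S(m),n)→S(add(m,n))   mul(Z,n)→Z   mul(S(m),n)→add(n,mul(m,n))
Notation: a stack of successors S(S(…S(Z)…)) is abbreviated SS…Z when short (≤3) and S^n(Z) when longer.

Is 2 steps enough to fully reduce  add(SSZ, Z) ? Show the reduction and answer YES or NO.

Answer: NO — after 2 steps the term is S(S(add(Z, Z))), not yet normal

Derivation:
  start: add(SSZ, Z)
  step 1: S(add(SZ, Z))
  step 2: S(S(add(Z, Z)))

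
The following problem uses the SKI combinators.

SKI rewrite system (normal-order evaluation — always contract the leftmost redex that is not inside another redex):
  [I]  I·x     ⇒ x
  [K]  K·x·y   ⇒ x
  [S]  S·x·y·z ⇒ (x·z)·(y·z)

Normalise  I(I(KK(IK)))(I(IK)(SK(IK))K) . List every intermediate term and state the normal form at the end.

  start: I(I(KK(IK)))(I(IK)(SK(IK))K)
  [1] I(KK(IK))(I(IK)(SK(IK))K)
  [2] KK(IK)(I(IK)(SK(IK))K)
  [3] K(I(IK)(SK(IK))K)
  [4] K(IK(SK(IK))K)
  [5] K(K(SK(IK))K)
  [6] K(SK(IK))
  [7] K(SKK)

Answer: normal form = K(SKK)  (in 7 steps)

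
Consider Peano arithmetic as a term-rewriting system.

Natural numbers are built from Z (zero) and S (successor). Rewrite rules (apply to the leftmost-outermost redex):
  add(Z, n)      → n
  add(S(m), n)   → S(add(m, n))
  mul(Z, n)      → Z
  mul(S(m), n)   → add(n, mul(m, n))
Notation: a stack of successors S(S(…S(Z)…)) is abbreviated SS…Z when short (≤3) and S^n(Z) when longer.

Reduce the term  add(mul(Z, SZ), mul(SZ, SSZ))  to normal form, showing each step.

Answer: normal form = SSZ  (in 7 steps)

Reduction:
  start: add(mul(Z, SZ), mul(SZ, SSZ))
  [1] add(Z, mul(SZ, SSZ))
  [2] mul(SZ, SSZ)
  [3] add(SSZ, mul(Z, SSZ))
  [4] S(add(SZ, mul(Z, SSZ)))
  [5] S(S(add(Z, mul(Z, SSZ))))
  [6] S(S(mul(Z, SSZ)))
  [7] SSZ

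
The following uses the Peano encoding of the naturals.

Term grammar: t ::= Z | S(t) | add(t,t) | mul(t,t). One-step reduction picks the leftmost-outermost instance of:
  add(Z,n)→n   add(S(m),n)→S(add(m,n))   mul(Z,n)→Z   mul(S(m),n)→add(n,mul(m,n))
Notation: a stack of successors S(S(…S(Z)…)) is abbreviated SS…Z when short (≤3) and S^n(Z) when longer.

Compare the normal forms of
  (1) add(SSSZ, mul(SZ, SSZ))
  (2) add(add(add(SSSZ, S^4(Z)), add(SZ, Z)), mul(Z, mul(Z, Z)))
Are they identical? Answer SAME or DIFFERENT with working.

Term A:
  start: add(SSSZ, mul(SZ, SSZ))
  →1  S(add(SSZ, mul(SZ, SSZ)))
  →2  S(S(add(SZ, mul(SZ, SSZ))))
  →3  S(S(S(add(Z, mul(SZ, SSZ)))))
  →4  S(S(S(mul(SZ, SSZ))))
  →5  S(S(S(add(SSZ, mul(Z, SSZ)))))
  →6  S(S(S(S(add(SZ, mul(Z, SSZ))))))
  →7  S(S(S(S(S(add(Z, mul(Z, SSZ)))))))
  →8  S(S(S(S(S(mul(Z, SSZ))))))
  →9  S^5(Z)

Term B:
  start: add(add(add(SSSZ, S^4(Z)), add(SZ, Z)), mul(Z, mul(Z, Z)))
  →1  add(add(S(add(SSZ, S^4(Z))), add(SZ, Z)), mul(Z, mul(Z, Z)))
  →2  add(S(add(add(SSZ, S^4(Z)), add(SZ, Z))), mul(Z, mul(Z, Z)))
  →3  S(add(add(add(SSZ, S^4(Z)), add(SZ, Z)), mul(Z, mul(Z, Z))))
  →4  S(add(add(S(add(SZ, S^4(Z))), add(SZ, Z)), mul(Z, mul(Z, Z))))
  →5  S(add(S(add(add(SZ, S^4(Z)), add(SZ, Z))), mul(Z, mul(Z, Z))))
  →6  S(S(add(add(add(SZ, S^4(Z)), add(SZ, Z)), mul(Z, mul(Z, Z)))))
  →7  S(S(add(add(S(add(Z, S^4(Z))), add(SZ, Z)), mul(Z, mul(Z, Z)))))
  →8  S(S(add(S(add(add(Z, S^4(Z)), add(SZ, Z))), mul(Z, mul(Z, Z)))))
  →9  S(S(S(add(add(add(Z, S^4(Z)), add(SZ, Z)), mul(Z, mul(Z, Z))))))
  →10  S(S(S(add(add(S^4(Z), add(SZ, Z)), mul(Z, mul(Z, Z))))))
  →11  S(S(S(add(S(add(SSSZ, add(SZ, Z))), mul(Z, mul(Z, Z))))))
  →12  S(S(S(S(add(add(SSSZ, add(SZ, Z)), mul(Z, mul(Z, Z)))))))
  →13  S(S(S(S(add(S(add(SSZ, add(SZ, Z))), mul(Z, mul(Z, Z)))))))
  →14  S(S(S(S(S(add(add(SSZ, add(SZ, Z)), mul(Z, mul(Z, Z))))))))
  →15  S(S(S(S(S(add(S(add(SZ, add(SZ, Z))), mul(Z, mul(Z, Z))))))))
  →16  S(S(S(S(S(S(add(add(SZ, add(SZ, Z)), mul(Z, mul(Z, Z)))))))))
  →17  S(S(S(S(S(S(add(S(add(Z, add(SZ, Z))), mul(Z, mul(Z, Z)))))))))
  →18  S(S(S(S(S(S(S(add(add(Z, add(SZ, Z)), mul(Z, mul(Z, Z))))))))))
  →19  S(S(S(S(S(S(S(add(add(SZ, Z), mul(Z, mul(Z, Z))))))))))
  →20  S(S(S(S(S(S(S(add(S(add(Z, Z)), mul(Z, mul(Z, Z))))))))))
  →21  S(S(S(S(S(S(S(S(add(add(Z, Z), mul(Z, mul(Z, Z)))))))))))
  →22  S(S(S(S(S(S(S(S(add(Z, mul(Z, mul(Z, Z)))))))))))
  →23  S(S(S(S(S(S(S(S(mul(Z, mul(Z, Z))))))))))
  →24  S^8(Z)

Answer: DIFFERENT — A ⇓ S^5(Z), B ⇓ S^8(Z)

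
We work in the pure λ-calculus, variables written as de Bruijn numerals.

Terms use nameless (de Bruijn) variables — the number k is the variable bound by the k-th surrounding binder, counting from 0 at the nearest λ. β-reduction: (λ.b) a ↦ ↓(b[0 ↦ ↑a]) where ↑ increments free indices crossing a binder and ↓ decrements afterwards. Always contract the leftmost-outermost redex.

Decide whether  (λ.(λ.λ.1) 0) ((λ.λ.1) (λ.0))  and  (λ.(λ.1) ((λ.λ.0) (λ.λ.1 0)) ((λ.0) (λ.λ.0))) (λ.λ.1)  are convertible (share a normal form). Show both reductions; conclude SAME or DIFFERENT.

Answer: SAME — A ⇓ λ.λ.λ.0, B ⇓ λ.λ.λ.0

Derivation:
Term A:
  start: (λ.(λ.λ.1) 0) ((λ.λ.1) (λ.0))
  [1] (λ.λ.1) ((λ.λ.1) (λ.0))
  [2] λ.(λ.λ.1) (λ.0)
  [3] λ.λ.λ.0

Term B:
  start: (λ.(λ.1) ((λ.λ.0) (λ.λ.1 0)) ((λ.0) (λ.λ.0))) (λ.λ.1)
  [1] (λ.λ.λ.1) ((λ.λ.0) (λ.λ.1 0)) ((λ.0) (λ.λ.0))
  [2] (λ.λ.1) ((λ.0) (λ.λ.0))
  [3] λ.(λ.0) (λ.λ.0)
  [4] λ.λ.λ.0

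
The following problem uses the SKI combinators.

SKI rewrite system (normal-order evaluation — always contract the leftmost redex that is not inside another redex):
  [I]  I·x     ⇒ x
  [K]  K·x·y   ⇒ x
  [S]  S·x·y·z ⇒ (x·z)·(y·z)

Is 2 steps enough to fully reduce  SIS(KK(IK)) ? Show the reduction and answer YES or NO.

Answer: NO — after 2 steps the term is KK(IK)(S(KK(IK))), not yet normal

Derivation:
  start: SIS(KK(IK))
  [1] I(KK(IK))(S(KK(IK)))
  [2] KK(IK)(S(KK(IK)))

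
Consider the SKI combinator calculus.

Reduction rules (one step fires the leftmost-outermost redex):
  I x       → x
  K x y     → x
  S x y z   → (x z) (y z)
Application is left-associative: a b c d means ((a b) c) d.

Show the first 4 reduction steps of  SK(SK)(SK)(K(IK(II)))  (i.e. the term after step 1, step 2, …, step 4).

  start: SK(SK)(SK)(K(IK(II)))
  [1] K(SK)(SK(SK))(K(IK(II)))
  [2] SK(K(IK(II)))
  [3] SK(K(K(II)))
  [4] SK(K(KI))

Answer: after 4 steps: SK(K(KI))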